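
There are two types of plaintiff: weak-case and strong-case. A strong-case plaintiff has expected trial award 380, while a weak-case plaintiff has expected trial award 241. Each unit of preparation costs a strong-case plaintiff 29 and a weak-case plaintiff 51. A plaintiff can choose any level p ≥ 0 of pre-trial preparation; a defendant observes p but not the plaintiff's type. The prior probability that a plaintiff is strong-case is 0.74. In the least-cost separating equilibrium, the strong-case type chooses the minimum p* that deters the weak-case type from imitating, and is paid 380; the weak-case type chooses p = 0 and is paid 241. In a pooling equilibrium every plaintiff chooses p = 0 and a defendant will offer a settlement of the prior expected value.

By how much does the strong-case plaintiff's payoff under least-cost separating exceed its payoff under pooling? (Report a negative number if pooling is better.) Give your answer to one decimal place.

-42.9

Least-cost separating signal: p* solves 241 = 380 − 51·p*, so p* = (380 − 241)/51 ≈ 2.7255.
Strong-case type's separating payoff: 380 − 29 × p* = 380 − 29 × (380 − 241)/51 = 380 − 4031/51 ≈ 300.961.
Pooling payoff: 0.74 × 380 + 0.26 × 241 = 343.86.
Difference: 300.961 − 343.86 = -42.899, i.e. -42.9 to one decimal place.
The strong-case type would prefer the pooling outcome.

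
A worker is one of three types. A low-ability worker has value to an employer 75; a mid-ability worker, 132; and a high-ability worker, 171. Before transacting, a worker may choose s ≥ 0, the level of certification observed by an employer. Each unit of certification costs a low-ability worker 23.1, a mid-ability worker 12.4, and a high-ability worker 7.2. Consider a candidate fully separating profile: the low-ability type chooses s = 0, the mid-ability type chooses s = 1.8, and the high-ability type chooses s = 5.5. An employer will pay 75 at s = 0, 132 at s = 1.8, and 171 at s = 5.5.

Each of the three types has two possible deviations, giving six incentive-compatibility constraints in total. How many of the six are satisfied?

High-ability (own payoff 171 − 7.2×5.5 = 131.4): to s=0 gives 75 → no gain ✓; to s=1.8 gives 132 − 7.2×1.8 = 119.04 → no gain ✓.
Low-ability (own payoff 75): to s=1.8 gives 132 − 23.1×1.8 = 90.42 → profitable ✗; to s=5.5 gives 171 − 23.1×5.5 = 43.95 → no gain ✓.
Mid-ability (own payoff 132 − 12.4×1.8 = 109.68): to s=0 gives 75 → no gain ✓; to s=5.5 gives 171 − 12.4×5.5 = 102.8 → no gain ✓.
5 of the 6 constraints hold; not an equilibrium.

5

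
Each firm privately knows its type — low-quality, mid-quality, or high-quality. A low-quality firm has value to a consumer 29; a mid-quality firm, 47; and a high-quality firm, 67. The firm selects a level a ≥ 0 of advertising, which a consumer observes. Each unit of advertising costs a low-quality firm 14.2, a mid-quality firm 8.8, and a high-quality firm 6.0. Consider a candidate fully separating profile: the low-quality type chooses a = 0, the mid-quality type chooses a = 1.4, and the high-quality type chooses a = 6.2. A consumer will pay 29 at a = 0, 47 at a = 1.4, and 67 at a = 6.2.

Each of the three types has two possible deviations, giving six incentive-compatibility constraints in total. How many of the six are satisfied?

Low-quality (own payoff 29): to a=1.4 gives 47 − 14.2×1.4 = 27.12 → no gain ✓; to a=6.2 gives 67 − 14.2×6.2 = -21.04 → no gain ✓.
High-quality (own payoff 67 − 6.0×6.2 = 29.8): to a=0 gives 29 → no gain ✓; to a=1.4 gives 47 − 6.0×1.4 = 38.6 → profitable ✗.
Mid-quality (own payoff 47 − 8.8×1.4 = 34.68): to a=0 gives 29 → no gain ✓; to a=6.2 gives 67 − 8.8×6.2 = 12.44 → no gain ✓.
5 of the 6 constraints hold; not an equilibrium.

5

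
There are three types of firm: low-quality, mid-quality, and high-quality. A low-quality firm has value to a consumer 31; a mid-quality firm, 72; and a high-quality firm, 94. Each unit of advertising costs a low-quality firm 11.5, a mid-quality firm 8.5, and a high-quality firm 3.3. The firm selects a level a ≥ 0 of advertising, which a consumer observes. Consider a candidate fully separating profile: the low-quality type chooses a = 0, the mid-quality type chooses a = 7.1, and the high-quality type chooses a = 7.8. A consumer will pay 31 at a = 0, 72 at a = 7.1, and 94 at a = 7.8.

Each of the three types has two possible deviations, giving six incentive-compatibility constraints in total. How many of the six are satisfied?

Low-quality (own payoff 31): to a=7.1 gives 72 − 11.5×7.1 = -9.65 → no gain ✓; to a=7.8 gives 94 − 11.5×7.8 = 4.3 → no gain ✓.
Mid-quality (own payoff 72 − 8.5×7.1 = 11.65): to a=0 gives 31 → profitable ✗; to a=7.8 gives 94 − 8.5×7.8 = 27.7 → profitable ✗.
High-quality (own payoff 94 − 3.3×7.8 = 68.26): to a=0 gives 31 → no gain ✓; to a=7.1 gives 72 − 3.3×7.1 = 48.57 → no gain ✓.
4 of the 6 constraints hold; not an equilibrium.

4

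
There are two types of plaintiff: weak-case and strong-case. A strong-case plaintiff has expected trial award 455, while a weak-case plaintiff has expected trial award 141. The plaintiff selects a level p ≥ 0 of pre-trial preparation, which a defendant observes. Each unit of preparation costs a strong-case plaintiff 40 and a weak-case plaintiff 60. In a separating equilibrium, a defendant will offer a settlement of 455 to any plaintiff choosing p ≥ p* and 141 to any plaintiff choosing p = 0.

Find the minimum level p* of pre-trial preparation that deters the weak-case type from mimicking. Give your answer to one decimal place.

A weak-case plaintiff choosing p = 0 receives 141.
Imitating at p* instead would pay 455 at cost 60·p*, netting 455 − 60·p*.
Indifference: 141 = 455 − 60·p*, so p* = (455 − 141) / 60 ≈ 5.2.
At p* the weak-case type's incentive constraint just binds; the strong-case type strictly prefers p* since its per-unit cost is lower.

5.2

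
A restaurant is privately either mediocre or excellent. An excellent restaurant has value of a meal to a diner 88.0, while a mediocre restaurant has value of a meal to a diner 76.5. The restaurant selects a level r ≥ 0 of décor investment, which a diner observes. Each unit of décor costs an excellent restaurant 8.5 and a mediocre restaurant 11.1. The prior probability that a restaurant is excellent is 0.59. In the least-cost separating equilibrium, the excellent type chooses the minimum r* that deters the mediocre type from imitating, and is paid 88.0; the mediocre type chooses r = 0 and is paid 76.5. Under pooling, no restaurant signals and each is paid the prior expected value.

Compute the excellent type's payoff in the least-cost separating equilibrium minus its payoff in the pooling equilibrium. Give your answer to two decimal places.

-4.09

Least-cost separating signal: r* solves 76.5 = 88.0 − 11.1·r*, so r* = (88.0 − 76.5)/11.1 ≈ 1.0360.
Excellent type's separating payoff: 88.0 − 8.5 × r* = 88.0 − 8.5 × (88.0 − 76.5)/11.1 = 88.0 − 97.75/11.1 ≈ 79.1937.
Pooling payoff: 0.59 × 88.0 + 0.41 × 76.5 = 83.285.
Difference: 79.1937 − 83.285 = -4.0913, i.e. -4.09 to two decimal places.
The excellent type would prefer the pooling outcome.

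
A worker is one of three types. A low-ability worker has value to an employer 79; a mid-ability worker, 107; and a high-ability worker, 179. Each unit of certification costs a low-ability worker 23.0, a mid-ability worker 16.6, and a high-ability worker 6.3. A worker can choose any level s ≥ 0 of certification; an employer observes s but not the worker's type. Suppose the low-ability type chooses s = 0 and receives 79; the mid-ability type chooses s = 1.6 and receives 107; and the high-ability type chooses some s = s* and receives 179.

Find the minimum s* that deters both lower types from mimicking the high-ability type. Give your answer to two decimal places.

5.94

Mid-ability type (on-path payoff 107 − 16.6×1.6 = 80.44) won't mimic when 80.44 ≥ 179 − 16.6·s*, i.e. s* ≥ 5.94.
Low-ability type (on-path payoff 79) won't mimic when 79 ≥ 179 − 23.0·s*, i.e. s* ≥ 4.35.
Both must hold, so s* = max(4.35, 5.94) = 5.94. The mid-ability type's constraint binds.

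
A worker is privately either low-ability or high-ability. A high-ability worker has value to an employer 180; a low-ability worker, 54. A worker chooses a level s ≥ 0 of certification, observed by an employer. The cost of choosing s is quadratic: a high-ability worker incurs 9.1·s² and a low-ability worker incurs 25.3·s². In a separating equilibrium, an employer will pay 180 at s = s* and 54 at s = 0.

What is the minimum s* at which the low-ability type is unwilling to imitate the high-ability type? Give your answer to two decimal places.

2.23

The low-ability type at s = 0 receives 54; imitating at s* yields 180 − 25.3·s*².
Indifference: 54 = 180 − 25.3·s*², so s*² = (180 − 54) / 25.3 ≈ 4.9802.
s* = √4.9802 ≈ 2.23.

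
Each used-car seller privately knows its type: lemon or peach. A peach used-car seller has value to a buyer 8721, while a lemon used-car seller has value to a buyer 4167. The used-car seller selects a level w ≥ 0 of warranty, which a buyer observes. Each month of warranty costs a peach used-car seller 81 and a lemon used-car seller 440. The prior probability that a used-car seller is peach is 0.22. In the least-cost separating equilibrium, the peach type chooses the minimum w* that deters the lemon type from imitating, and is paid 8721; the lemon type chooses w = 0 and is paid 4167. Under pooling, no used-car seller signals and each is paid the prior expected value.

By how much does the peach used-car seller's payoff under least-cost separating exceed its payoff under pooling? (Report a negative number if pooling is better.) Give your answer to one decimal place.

Least-cost separating signal: w* solves 4167 = 8721 − 440·w*, so w* = (8721 − 4167)/440 = 10.35.
Peach type's separating payoff: 8721 − 81 × w* = 8721 − 81 × (8721 − 4167)/440 = 8721 − 368874/440 = 7882.65.
Pooling payoff: 0.22 × 8721 + 0.78 × 4167 = 5168.88.
Difference: 7882.65 − 5168.88 = 2713.77, i.e. 2713.8 to one decimal place.
The peach type prefers to separate.

2713.8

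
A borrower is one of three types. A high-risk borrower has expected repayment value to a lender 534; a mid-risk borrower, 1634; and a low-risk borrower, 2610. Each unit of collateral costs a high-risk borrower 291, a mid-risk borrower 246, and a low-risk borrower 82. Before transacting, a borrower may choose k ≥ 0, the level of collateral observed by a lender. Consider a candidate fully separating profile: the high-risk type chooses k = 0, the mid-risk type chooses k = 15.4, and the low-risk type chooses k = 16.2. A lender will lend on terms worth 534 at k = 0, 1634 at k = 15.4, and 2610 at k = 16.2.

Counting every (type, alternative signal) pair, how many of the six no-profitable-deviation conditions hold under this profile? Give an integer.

Low-risk (own payoff 2610 − 82×16.2 = 1281.6): to k=0 gives 534 → no gain ✓; to k=15.4 gives 1634 − 82×15.4 = 371.2 → no gain ✓.
Mid-risk (own payoff 1634 − 246×15.4 = -2154.4): to k=0 gives 534 → profitable ✗; to k=16.2 gives 2610 − 246×16.2 = -1375.2 → profitable ✗.
High-risk (own payoff 534): to k=15.4 gives 1634 − 291×15.4 = -2847.4 → no gain ✓; to k=16.2 gives 2610 − 291×16.2 = -2104.2 → no gain ✓.
4 of the 6 constraints hold; not an equilibrium.

4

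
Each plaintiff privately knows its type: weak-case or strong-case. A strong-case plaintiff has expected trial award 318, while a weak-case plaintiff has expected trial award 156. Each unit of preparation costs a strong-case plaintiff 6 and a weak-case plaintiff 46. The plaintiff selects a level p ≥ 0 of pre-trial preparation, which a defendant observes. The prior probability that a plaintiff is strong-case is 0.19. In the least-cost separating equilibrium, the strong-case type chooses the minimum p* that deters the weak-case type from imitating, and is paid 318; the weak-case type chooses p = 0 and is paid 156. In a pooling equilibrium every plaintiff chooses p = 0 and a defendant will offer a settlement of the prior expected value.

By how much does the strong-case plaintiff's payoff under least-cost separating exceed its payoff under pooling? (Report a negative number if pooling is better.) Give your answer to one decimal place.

110.1

Least-cost separating signal: p* solves 156 = 318 − 46·p*, so p* = (318 − 156)/46 ≈ 3.5217.
Strong-case type's separating payoff: 318 − 6 × p* = 318 − 6 × (318 − 156)/46 = 318 − 972/46 ≈ 296.870.
Pooling payoff: 0.19 × 318 + 0.81 × 156 = 186.78.
Difference: 296.870 − 186.78 = 110.09, i.e. 110.1 to one decimal place.
The strong-case type prefers to separate.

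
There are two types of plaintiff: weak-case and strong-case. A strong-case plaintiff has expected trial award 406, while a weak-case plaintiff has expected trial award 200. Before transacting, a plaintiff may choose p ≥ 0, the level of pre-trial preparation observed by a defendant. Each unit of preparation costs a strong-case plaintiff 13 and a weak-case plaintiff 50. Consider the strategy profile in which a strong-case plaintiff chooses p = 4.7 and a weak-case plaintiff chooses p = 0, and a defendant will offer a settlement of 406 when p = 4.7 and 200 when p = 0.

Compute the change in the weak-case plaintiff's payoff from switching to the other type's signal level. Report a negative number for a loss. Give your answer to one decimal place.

-29.0

Playing p = 0 the weak-case plaintiff receives 200.
Deviating to p = 4.7 brings payment 406 at cost 50 × 4.7 = 235, netting 171.
Gain from deviating: 171 − 200 = -29.0.
The gain is negative, so the weak-case type's incentive-compatibility constraint is satisfied.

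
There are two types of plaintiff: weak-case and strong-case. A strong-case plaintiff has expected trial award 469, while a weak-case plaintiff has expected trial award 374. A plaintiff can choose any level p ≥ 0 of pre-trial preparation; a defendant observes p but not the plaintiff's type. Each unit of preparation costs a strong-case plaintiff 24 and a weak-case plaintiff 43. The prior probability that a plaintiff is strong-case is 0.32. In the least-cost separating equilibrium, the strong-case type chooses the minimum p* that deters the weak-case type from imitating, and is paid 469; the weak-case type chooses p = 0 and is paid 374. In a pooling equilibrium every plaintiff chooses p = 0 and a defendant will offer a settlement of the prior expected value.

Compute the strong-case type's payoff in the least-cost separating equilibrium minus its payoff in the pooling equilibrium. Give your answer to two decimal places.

11.58

Least-cost separating signal: p* solves 374 = 469 − 43·p*, so p* = (469 − 374)/43 ≈ 2.2093.
Strong-case type's separating payoff: 469 − 24 × p* = 469 − 24 × (469 − 374)/43 = 469 − 2280/43 ≈ 415.9767.
Pooling payoff: 0.32 × 469 + 0.68 × 374 = 404.4.
Difference: 415.9767 − 404.4 = 11.5767, i.e. 11.58 to two decimal places.
The strong-case type prefers to separate.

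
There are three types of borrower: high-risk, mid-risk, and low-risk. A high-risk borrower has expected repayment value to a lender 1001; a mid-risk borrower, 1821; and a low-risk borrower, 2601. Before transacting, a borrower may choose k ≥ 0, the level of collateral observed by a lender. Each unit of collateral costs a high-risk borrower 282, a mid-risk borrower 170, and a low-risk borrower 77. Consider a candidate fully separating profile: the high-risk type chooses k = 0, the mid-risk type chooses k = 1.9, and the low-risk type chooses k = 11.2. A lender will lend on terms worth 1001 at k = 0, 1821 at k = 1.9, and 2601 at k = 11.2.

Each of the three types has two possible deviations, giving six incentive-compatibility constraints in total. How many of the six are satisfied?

5

Mid-risk (own payoff 1821 − 170×1.9 = 1498): to k=0 gives 1001 → no gain ✓; to k=11.2 gives 2601 − 170×11.2 = 697 → no gain ✓.
High-risk (own payoff 1001): to k=1.9 gives 1821 − 282×1.9 = 1285.2 → profitable ✗; to k=11.2 gives 2601 − 282×11.2 = -557.4 → no gain ✓.
Low-risk (own payoff 2601 − 77×11.2 = 1738.6): to k=0 gives 1001 → no gain ✓; to k=1.9 gives 1821 − 77×1.9 = 1674.7 → no gain ✓.
5 of the 6 constraints hold; not an equilibrium.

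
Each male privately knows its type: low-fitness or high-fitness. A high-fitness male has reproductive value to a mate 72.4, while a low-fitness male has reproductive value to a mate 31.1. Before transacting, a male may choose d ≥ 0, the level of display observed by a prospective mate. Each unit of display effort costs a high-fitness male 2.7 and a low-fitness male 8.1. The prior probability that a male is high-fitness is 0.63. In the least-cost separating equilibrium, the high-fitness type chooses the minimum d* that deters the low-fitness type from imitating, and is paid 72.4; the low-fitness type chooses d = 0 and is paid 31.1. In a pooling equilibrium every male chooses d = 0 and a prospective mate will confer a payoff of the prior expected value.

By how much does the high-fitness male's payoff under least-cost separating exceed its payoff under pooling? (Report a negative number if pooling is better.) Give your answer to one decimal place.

Least-cost separating signal: d* solves 31.1 = 72.4 − 8.1·d*, so d* = (72.4 − 31.1)/8.1 ≈ 5.0988.
High-fitness type's separating payoff: 72.4 − 2.7 × d* = 72.4 − 2.7 × (72.4 − 31.1)/8.1 = 72.4 − 111.51/8.1 ≈ 58.633.
Pooling payoff: 0.63 × 72.4 + 0.37 × 31.1 = 57.119.
Difference: 58.633 − 57.119 = 1.514, i.e. 1.5 to one decimal place.
The high-fitness type prefers to separate.

1.5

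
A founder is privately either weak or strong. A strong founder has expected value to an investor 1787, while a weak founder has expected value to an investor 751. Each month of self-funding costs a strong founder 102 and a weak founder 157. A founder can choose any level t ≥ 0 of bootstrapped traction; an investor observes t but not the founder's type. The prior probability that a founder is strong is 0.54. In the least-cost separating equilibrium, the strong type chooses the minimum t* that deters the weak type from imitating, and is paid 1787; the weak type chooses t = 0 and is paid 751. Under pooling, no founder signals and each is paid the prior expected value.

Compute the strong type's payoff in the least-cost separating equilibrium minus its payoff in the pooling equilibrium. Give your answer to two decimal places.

-196.51

Least-cost separating signal: t* solves 751 = 1787 − 157·t*, so t* = (1787 − 751)/157 ≈ 6.5987.
Strong type's separating payoff: 1787 − 102 × t* = 1787 − 102 × (1787 − 751)/157 = 1787 − 105672/157 ≈ 1113.9299.
Pooling payoff: 0.54 × 1787 + 0.46 × 751 = 1310.44.
Difference: 1113.9299 − 1310.44 = -196.5101, i.e. -196.51 to two decimal places.
The strong type would prefer the pooling outcome.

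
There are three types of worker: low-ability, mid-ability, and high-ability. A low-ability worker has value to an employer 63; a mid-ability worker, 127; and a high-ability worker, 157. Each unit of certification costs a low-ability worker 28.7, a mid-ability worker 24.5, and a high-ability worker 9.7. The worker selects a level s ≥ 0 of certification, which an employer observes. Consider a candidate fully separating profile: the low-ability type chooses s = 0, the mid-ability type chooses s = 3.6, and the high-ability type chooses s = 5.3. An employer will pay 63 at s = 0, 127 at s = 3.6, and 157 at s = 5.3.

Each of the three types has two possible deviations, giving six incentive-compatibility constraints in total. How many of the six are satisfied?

Low-ability (own payoff 63): to s=3.6 gives 127 − 28.7×3.6 = 23.68 → no gain ✓; to s=5.3 gives 157 − 28.7×5.3 = 4.89 → no gain ✓.
High-ability (own payoff 157 − 9.7×5.3 = 105.59): to s=0 gives 63 → no gain ✓; to s=3.6 gives 127 − 9.7×3.6 = 92.08 → no gain ✓.
Mid-ability (own payoff 127 − 24.5×3.6 = 38.8): to s=0 gives 63 → profitable ✗; to s=5.3 gives 157 − 24.5×5.3 = 27.15 → no gain ✓.
5 of the 6 constraints hold; not an equilibrium.

5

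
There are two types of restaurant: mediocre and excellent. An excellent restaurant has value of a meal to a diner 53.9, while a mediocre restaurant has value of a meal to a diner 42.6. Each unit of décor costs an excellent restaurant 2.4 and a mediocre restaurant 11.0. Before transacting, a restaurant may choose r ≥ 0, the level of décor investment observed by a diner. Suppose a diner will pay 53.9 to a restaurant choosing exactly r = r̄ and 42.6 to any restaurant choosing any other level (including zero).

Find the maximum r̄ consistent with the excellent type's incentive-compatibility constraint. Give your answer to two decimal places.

Choosing r̄ yields the excellent type 53.9 − 2.4·r̄; choosing zero yields 42.6.
The excellent type is indifferent at 53.9 − 2.4·r̄ = 42.6, i.e. r̄ = (53.9 − 42.6) / 2.4 ≈ 4.71.
For any r̄ above 4.71 the excellent type would rather pool at zero, so separation collapses.

4.71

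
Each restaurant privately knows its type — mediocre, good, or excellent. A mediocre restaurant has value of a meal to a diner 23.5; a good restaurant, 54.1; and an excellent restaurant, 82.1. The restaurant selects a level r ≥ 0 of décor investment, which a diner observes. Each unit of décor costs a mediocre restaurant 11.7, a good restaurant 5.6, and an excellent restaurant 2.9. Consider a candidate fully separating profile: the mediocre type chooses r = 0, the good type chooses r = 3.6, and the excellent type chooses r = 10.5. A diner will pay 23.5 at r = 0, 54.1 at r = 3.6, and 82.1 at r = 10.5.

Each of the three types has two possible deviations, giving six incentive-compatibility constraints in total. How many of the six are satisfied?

6

Mediocre (own payoff 23.5): to r=3.6 gives 54.1 − 11.7×3.6 = 11.98 → no gain ✓; to r=10.5 gives 82.1 − 11.7×10.5 = -40.75 → no gain ✓.
Good (own payoff 54.1 − 5.6×3.6 = 33.94): to r=0 gives 23.5 → no gain ✓; to r=10.5 gives 82.1 − 5.6×10.5 = 23.3 → no gain ✓.
Excellent (own payoff 82.1 − 2.9×10.5 = 51.65): to r=0 gives 23.5 → no gain ✓; to r=3.6 gives 54.1 − 2.9×3.6 = 43.66 → no gain ✓.
6 of the 6 constraints hold; this profile is a separating equilibrium.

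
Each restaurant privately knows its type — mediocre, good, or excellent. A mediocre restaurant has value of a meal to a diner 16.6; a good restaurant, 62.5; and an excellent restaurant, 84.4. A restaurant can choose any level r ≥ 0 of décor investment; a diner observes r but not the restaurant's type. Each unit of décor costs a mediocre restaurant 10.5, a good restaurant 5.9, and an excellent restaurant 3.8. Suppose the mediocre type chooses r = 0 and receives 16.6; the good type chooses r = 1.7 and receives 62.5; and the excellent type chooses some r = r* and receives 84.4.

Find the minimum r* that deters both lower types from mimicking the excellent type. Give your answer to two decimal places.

6.46

Good type (on-path payoff 62.5 − 5.9×1.7 = 52.47) won't mimic when 52.47 ≥ 84.4 − 5.9·r*, i.e. r* ≥ 5.41.
Mediocre type (on-path payoff 16.6) won't mimic when 16.6 ≥ 84.4 − 10.5·r*, i.e. r* ≥ 6.46.
Both must hold, so r* = max(6.46, 5.41) = 6.46. The mediocre type's constraint binds.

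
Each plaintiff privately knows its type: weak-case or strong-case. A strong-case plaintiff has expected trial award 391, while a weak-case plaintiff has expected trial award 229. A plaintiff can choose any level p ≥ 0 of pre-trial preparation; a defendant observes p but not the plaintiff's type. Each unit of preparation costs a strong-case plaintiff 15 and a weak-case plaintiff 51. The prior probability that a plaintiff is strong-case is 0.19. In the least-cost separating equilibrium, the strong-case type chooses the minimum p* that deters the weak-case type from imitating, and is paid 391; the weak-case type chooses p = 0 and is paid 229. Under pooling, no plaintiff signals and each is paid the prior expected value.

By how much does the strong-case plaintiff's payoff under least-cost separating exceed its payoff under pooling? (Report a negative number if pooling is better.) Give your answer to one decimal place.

Least-cost separating signal: p* solves 229 = 391 − 51·p*, so p* = (391 − 229)/51 ≈ 3.1765.
Strong-case type's separating payoff: 391 − 15 × p* = 391 − 15 × (391 − 229)/51 = 391 − 2430/51 ≈ 343.353.
Pooling payoff: 0.19 × 391 + 0.81 × 229 = 259.78.
Difference: 343.353 − 259.78 = 83.573, i.e. 83.6 to one decimal place.
The strong-case type prefers to separate.

83.6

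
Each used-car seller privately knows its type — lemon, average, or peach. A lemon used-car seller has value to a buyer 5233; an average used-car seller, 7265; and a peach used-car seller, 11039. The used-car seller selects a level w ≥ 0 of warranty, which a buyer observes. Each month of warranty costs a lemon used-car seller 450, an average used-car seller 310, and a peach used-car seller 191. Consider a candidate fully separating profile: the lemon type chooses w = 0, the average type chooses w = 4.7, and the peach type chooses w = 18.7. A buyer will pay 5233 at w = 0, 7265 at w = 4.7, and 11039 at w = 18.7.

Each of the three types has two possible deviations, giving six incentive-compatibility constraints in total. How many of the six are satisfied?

6

Peach (own payoff 11039 − 191×18.7 = 7467.3): to w=0 gives 5233 → no gain ✓; to w=4.7 gives 7265 − 191×4.7 = 6367.3 → no gain ✓.
Lemon (own payoff 5233): to w=4.7 gives 7265 − 450×4.7 = 5150 → no gain ✓; to w=18.7 gives 11039 − 450×18.7 = 2624 → no gain ✓.
Average (own payoff 7265 − 310×4.7 = 5808): to w=0 gives 5233 → no gain ✓; to w=18.7 gives 11039 − 310×18.7 = 5242 → no gain ✓.
6 of the 6 constraints hold; this profile is a separating equilibrium.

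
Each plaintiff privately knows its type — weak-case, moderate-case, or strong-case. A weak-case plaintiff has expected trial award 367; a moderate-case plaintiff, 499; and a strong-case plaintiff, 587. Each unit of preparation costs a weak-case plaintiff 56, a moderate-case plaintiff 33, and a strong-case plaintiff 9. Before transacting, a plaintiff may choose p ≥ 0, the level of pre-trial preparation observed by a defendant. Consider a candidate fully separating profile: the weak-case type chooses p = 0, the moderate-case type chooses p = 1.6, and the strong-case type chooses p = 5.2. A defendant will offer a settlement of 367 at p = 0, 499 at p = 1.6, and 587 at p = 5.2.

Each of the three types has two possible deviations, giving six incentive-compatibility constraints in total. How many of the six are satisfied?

Moderate-case (own payoff 499 − 33×1.6 = 446.2): to p=0 gives 367 → no gain ✓; to p=5.2 gives 587 − 33×5.2 = 415.4 → no gain ✓.
Weak-case (own payoff 367): to p=1.6 gives 499 − 56×1.6 = 409.4 → profitable ✗; to p=5.2 gives 587 − 56×5.2 = 295.8 → no gain ✓.
Strong-case (own payoff 587 − 9×5.2 = 540.2): to p=0 gives 367 → no gain ✓; to p=1.6 gives 499 − 9×1.6 = 484.6 → no gain ✓.
5 of the 6 constraints hold; not an equilibrium.

5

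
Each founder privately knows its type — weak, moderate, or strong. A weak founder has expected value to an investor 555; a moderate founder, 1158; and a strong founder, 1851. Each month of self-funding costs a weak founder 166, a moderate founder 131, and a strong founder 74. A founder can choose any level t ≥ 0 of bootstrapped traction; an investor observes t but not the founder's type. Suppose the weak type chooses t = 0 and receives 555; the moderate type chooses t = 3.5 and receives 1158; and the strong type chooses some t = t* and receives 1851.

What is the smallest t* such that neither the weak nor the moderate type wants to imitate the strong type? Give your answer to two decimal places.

8.79

Moderate type (on-path payoff 1158 − 131×3.5 = 699.5) won't mimic when 699.5 ≥ 1851 − 131·t*, i.e. t* ≥ 8.79.
Weak type (on-path payoff 555) won't mimic when 555 ≥ 1851 − 166·t*, i.e. t* ≥ 7.81.
Both must hold, so t* = max(7.81, 8.79) = 8.79. The moderate type's constraint binds.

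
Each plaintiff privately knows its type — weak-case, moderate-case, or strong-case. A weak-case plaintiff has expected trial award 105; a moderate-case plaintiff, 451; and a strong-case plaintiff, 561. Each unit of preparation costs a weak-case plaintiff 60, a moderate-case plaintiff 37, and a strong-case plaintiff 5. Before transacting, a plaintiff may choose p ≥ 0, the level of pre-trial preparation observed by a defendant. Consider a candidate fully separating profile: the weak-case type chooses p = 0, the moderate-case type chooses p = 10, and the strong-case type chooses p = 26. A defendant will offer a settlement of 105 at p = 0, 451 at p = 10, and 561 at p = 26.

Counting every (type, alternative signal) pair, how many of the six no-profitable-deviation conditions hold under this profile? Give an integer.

5

Moderate-case (own payoff 451 − 37×10 = 81): to p=0 gives 105 → profitable ✗; to p=26 gives 561 − 37×26 = -401 → no gain ✓.
Weak-case (own payoff 105): to p=10 gives 451 − 60×10 = -149 → no gain ✓; to p=26 gives 561 − 60×26 = -999 → no gain ✓.
Strong-case (own payoff 561 − 5×26 = 431): to p=0 gives 105 → no gain ✓; to p=10 gives 451 − 5×10 = 401 → no gain ✓.
5 of the 6 constraints hold; not an equilibrium.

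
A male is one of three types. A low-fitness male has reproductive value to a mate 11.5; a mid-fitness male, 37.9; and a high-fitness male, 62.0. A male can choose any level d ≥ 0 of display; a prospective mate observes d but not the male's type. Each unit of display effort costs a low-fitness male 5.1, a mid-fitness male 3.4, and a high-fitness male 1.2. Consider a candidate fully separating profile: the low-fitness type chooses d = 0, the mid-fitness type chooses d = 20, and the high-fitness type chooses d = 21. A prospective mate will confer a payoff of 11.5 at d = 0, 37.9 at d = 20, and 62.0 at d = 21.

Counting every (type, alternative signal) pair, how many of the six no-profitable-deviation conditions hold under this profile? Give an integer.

Mid-fitness (own payoff 37.9 − 3.4×20 = -30.1): to d=0 gives 11.5 → profitable ✗; to d=21 gives 62.0 − 3.4×21 = -9.4 → profitable ✗.
High-fitness (own payoff 62.0 − 1.2×21 = 36.8): to d=0 gives 11.5 → no gain ✓; to d=20 gives 37.9 − 1.2×20 = 13.9 → no gain ✓.
Low-fitness (own payoff 11.5): to d=20 gives 37.9 − 5.1×20 = -64.1 → no gain ✓; to d=21 gives 62.0 − 5.1×21 = -45.1 → no gain ✓.
4 of the 6 constraints hold; not an equilibrium.

4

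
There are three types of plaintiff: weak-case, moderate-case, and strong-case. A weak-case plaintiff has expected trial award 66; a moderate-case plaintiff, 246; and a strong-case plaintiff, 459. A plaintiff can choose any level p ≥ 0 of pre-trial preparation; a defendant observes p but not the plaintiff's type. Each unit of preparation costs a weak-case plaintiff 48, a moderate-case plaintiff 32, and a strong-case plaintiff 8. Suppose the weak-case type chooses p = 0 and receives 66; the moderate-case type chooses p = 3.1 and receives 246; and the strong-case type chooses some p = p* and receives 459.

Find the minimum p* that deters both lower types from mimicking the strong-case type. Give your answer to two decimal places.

Moderate-case type (on-path payoff 246 − 32×3.1 = 146.8) won't mimic when 146.8 ≥ 459 − 32·p*, i.e. p* ≥ 9.76.
Weak-case type (on-path payoff 66) won't mimic when 66 ≥ 459 − 48·p*, i.e. p* ≥ 8.19.
Both must hold, so p* = max(8.19, 9.76) = 9.76. The moderate-case type's constraint binds.

9.76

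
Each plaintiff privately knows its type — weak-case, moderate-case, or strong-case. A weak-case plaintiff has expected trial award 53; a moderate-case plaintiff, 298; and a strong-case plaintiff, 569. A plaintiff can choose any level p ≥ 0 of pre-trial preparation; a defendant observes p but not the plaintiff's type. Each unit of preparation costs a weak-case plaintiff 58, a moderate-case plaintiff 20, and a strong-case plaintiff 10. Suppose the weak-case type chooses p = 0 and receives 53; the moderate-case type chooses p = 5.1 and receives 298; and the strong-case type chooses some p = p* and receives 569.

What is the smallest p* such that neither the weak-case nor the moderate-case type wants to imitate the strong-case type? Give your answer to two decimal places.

18.65

Weak-case type (on-path payoff 53) won't mimic when 53 ≥ 569 − 58·p*, i.e. p* ≥ 8.90.
Moderate-case type (on-path payoff 298 − 20×5.1 = 196) won't mimic when 196 ≥ 569 − 20·p*, i.e. p* ≥ 18.65.
Both must hold, so p* = max(8.90, 18.65) = 18.65. The moderate-case type's constraint binds.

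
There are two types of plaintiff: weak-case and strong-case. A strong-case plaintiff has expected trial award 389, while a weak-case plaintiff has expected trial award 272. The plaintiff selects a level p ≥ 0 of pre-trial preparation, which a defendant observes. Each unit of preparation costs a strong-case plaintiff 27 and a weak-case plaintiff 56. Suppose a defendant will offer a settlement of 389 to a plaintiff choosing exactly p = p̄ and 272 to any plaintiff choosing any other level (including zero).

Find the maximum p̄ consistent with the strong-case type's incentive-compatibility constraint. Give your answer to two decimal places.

4.33

Choosing p̄ yields the strong-case type 389 − 27·p̄; choosing zero yields 272.
The strong-case type is indifferent at 389 − 27·p̄ = 272, i.e. p̄ = (389 − 272) / 27 ≈ 4.33.
For any p̄ above 4.33 the strong-case type would rather pool at zero, so separation collapses.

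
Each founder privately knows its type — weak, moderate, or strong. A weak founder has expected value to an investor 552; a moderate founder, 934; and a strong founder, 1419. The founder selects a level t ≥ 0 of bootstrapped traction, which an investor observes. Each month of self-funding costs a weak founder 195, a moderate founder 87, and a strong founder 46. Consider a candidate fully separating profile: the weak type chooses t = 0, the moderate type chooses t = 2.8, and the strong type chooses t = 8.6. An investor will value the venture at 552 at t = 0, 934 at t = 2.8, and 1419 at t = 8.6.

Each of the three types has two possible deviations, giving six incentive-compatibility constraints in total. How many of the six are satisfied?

Strong (own payoff 1419 − 46×8.6 = 1023.4): to t=0 gives 552 → no gain ✓; to t=2.8 gives 934 − 46×2.8 = 805.2 → no gain ✓.
Moderate (own payoff 934 − 87×2.8 = 690.4): to t=0 gives 552 → no gain ✓; to t=8.6 gives 1419 − 87×8.6 = 670.8 → no gain ✓.
Weak (own payoff 552): to t=2.8 gives 934 − 195×2.8 = 388 → no gain ✓; to t=8.6 gives 1419 − 195×8.6 = -258 → no gain ✓.
6 of the 6 constraints hold; this profile is a separating equilibrium.

6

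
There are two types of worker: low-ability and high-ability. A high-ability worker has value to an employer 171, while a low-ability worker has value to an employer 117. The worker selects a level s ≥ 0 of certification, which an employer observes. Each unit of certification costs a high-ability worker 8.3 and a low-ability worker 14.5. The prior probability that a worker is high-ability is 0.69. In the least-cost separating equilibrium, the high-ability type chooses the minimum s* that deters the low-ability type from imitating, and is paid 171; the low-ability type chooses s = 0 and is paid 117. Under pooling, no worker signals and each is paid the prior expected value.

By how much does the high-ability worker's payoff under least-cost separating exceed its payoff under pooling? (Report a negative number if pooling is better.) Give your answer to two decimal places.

Least-cost separating signal: s* solves 117 = 171 − 14.5·s*, so s* = (171 − 117)/14.5 ≈ 3.7241.
High-ability type's separating payoff: 171 − 8.3 × s* = 171 − 8.3 × (171 − 117)/14.5 = 171 − 448.2/14.5 ≈ 140.0897.
Pooling payoff: 0.69 × 171 + 0.31 × 117 = 154.26.
Difference: 140.0897 − 154.26 = -14.1703, i.e. -14.17 to two decimal places.
The high-ability type would prefer the pooling outcome.

-14.17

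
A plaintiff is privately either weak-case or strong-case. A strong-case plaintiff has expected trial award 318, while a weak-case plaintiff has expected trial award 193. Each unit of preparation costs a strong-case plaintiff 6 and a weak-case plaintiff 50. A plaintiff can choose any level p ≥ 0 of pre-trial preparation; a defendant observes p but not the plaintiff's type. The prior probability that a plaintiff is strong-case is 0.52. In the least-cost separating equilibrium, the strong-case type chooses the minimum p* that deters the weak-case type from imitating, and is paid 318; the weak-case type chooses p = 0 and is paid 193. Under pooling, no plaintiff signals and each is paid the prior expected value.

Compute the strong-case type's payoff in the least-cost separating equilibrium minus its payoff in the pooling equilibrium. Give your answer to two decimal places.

Least-cost separating signal: p* solves 193 = 318 − 50·p*, so p* = (318 − 193)/50 = 2.5.
Strong-case type's separating payoff: 318 − 6 × p* = 318 − 6 × (318 − 193)/50 = 318 − 750/50 = 303.
Pooling payoff: 0.52 × 318 + 0.48 × 193 = 258.
Difference: 303 − 258 = 45.00.
The strong-case type prefers to separate.

45.00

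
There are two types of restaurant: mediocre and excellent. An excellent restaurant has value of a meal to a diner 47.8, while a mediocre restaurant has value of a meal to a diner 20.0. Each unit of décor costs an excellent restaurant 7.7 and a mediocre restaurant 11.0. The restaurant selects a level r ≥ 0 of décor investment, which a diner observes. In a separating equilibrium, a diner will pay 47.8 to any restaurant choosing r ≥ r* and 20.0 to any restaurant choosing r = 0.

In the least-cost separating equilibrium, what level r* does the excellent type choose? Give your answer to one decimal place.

2.5

A mediocre restaurant choosing r = 0 receives 20.0.
Imitating at r* instead would pay 47.8 at cost 11.0·r*, netting 47.8 − 11.0·r*.
Indifference: 20.0 = 47.8 − 11.0·r*, so r* = (47.8 − 20.0) / 11.0 ≈ 2.5.
At r* the mediocre type's incentive constraint just binds; the excellent type strictly prefers r* since its per-unit cost is lower.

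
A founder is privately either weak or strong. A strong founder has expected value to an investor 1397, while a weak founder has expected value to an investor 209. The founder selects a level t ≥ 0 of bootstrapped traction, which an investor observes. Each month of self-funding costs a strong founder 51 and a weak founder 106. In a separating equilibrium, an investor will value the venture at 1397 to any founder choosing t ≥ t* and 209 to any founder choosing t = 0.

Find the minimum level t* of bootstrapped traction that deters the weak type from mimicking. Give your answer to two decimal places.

11.21

A weak founder choosing t = 0 receives 209.
Imitating at t* instead would pay 1397 at cost 106·t*, netting 1397 − 106·t*.
Indifference: 209 = 1397 − 106·t*, so t* = (1397 − 209) / 106 ≈ 11.21.
At t* the weak type's incentive constraint just binds; the strong type strictly prefers t* since its per-unit cost is lower.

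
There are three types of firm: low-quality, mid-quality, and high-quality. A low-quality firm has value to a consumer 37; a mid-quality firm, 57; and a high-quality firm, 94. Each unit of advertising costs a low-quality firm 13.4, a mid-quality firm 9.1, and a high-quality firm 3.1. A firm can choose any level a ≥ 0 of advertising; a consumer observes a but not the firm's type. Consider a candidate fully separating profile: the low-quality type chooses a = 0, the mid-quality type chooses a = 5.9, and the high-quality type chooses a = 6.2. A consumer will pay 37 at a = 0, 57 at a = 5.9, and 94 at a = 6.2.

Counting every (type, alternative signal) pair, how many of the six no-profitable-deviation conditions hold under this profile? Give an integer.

Low-quality (own payoff 37): to a=5.9 gives 57 − 13.4×5.9 = -22.06 → no gain ✓; to a=6.2 gives 94 − 13.4×6.2 = 10.92 → no gain ✓.
Mid-quality (own payoff 57 − 9.1×5.9 = 3.31): to a=0 gives 37 → profitable ✗; to a=6.2 gives 94 − 9.1×6.2 = 37.58 → profitable ✗.
High-quality (own payoff 94 − 3.1×6.2 = 74.78): to a=0 gives 37 → no gain ✓; to a=5.9 gives 57 − 3.1×5.9 = 38.71 → no gain ✓.
4 of the 6 constraints hold; not an equilibrium.

4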